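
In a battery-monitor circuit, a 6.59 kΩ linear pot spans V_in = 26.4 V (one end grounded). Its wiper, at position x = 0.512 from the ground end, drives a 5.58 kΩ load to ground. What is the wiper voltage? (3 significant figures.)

The pot divides into 3.216 kΩ above the wiper and 3.374 kΩ below.
(x·R_p) ‖ R_L = 2.103 kΩ.
Loaded-divider output: V_out = 26.4 × 0.3953 = 10.44 V.
(Unloaded: V_out = x·V_in = 13.5 V.)

V_out ≈ 10.4 V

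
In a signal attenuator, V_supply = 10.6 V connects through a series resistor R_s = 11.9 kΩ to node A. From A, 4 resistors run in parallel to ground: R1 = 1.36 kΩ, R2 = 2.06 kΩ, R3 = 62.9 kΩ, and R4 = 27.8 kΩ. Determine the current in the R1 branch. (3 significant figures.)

I ≈ 0.483 mA

Combine the parallel branches: R_p = (1/1.36 + 1/2.06 + 1/62.9 + 1/27.8)⁻¹ = 0.7858 kΩ.
V_A by voltage divider: V_A = 10.6 × 0.7858/(11.9 + 0.7858) = 0.6566 V.
I(R1) = V_A / R1 = 0.6566/1.36 = 0.4828 mA.
(Equivalently: I_total = 0.8356 mA, then current-divider fraction G_k/ΣG = 0.5778.)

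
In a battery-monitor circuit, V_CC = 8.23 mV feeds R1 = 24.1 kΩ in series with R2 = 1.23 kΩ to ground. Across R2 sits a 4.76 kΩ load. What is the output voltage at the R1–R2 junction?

First combine the lower leg with the load: R2 ‖ R_L = 0.9774 kΩ.
Now apply the divider: V_out = 8.23 × 0.03898 = 0.3208 mV.
(Unloaded it would be 0.400 mV; the load pulls it down.)

V_out ≈ 0.321 mV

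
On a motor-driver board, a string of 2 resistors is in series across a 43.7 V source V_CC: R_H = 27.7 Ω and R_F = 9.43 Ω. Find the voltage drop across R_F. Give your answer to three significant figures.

V ≈ 11.1 V

ΣR = 27.7 + 9.43 = 37.13 Ω.
By the voltage-divider rule, V = 43.7 × 9.430/37.13 = 11.10 V.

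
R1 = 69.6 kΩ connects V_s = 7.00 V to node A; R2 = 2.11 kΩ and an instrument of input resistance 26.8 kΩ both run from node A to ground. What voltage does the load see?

V_out ≈ 0.191 V

R2 ‖ R_L = (2.11 × 26.8)/(2.11 + 26.8) = 1.956 kΩ.
Now apply the divider: V_out = 7.00 × 0.02734 = 0.1913 V.
(Unloaded it would be 0.206 V; the load pulls it down.)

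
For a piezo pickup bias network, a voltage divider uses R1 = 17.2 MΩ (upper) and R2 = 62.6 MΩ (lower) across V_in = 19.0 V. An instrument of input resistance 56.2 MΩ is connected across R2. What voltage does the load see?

First combine the lower leg with the load: R2 ‖ R_L = 29.61 MΩ.
Now apply the divider: V_out = 19.0 × 0.6326 = 12.02 V.
(Unloaded it would be 14.9 V; the load pulls it down.)

V_out ≈ 12.0 V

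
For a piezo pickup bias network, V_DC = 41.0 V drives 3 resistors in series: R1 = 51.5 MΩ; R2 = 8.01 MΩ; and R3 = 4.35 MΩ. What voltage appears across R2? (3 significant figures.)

V ≈ 5.14 V

ΣR = 51.5 + 8.01 + 4.35 = 63.86 MΩ.
By the voltage-divider rule, V = 41.0 × 8.010/63.86 = 5.143 V.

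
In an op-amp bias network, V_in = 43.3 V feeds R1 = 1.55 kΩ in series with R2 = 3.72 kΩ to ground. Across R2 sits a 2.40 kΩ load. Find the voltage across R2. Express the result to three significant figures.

V_out ≈ 21.0 V

The load sits in parallel with R2, giving an effective lower resistance R2' = R2·R_L/(R2+R_L) = 1.459 kΩ.
Then V_out = V_in · R2'/(R1 + R2') = 43.3 × 1.459/3.009 = 20.99 V.
(Unloaded it would be 30.6 V; the load pulls it down.)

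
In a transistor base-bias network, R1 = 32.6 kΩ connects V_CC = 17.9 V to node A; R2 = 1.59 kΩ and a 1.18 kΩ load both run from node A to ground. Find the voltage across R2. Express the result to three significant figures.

V_out ≈ 0.364 V

R2 ‖ R_L = (1.59 × 1.18)/(1.59 + 1.18) = 0.6773 kΩ.
Voltage divider with the loaded lower leg: V_out = 17.9 × 0.6773/(32.6 + 0.6773) = 17.9 × 0.02035 = 0.3643 V.
(Unloaded it would be 0.832 V; the load pulls it down.)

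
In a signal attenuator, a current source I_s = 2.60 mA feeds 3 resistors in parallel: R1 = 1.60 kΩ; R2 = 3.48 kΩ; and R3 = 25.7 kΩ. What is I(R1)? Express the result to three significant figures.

I ≈ 1.71 mA

ΣG = 1/1.60 + 1/3.48 + 1/25.7 = 0.9513.
Current divider: I(R1) = I_s · G_k/ΣG = 2.60 × (0.6250/0.9513) = 2.60 × 0.6570 = 1.708 mA.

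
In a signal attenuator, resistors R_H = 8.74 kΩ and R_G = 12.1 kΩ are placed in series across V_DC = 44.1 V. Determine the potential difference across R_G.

V ≈ 25.6 V

Series total: ΣR = 8.74 + 12.1 = 20.84 kΩ.
Voltage divider: V = V_DC · (12.10 / 20.84) = 44.1 × 0.5806 = 25.61 V.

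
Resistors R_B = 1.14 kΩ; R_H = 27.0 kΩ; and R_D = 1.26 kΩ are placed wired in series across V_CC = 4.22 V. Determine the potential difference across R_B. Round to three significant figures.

ΣR = 1.14 + 27.0 + 1.26 = 29.40 kΩ.
V = V_CC · R/ΣR = 4.22 × 0.03878 = 0.1636 V.

V ≈ 0.164 V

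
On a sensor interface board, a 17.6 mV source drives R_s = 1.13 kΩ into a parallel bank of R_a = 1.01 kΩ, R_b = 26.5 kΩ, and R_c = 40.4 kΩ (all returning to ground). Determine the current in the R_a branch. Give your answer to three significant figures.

Combine the parallel branches: R_p = (1/1.01 + 1/26.5 + 1/40.4)⁻¹ = 0.9500 kΩ.
V_A by voltage divider: V_A = 17.6 × 0.9500/(1.13 + 0.9500) = 8.039 mV.
I(R_a) = V_A / R_a = 8.039/1.01 = 7.959 µA.
(Equivalently: I_total = 8.461 µA, then current-divider fraction G_k/ΣG = 0.9406.)

I ≈ 7.96 µA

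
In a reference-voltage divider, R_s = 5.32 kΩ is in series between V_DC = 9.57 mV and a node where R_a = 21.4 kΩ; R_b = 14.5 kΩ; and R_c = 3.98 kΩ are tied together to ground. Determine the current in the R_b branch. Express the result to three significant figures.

Parallel bank: R_p = 1/(1/21.4 + 1/14.5 + 1/3.98) = 2.725 kΩ.
Node voltage V_A = V_DC · R_p/(R_s + R_p) = 9.57 × 0.3387 = 3.242 mV.
I(R_b) = V_A / R_b = 3.242/14.5 = 0.2236 µA.
(Equivalently: I_total = 1.190 µA, then current-divider fraction G_k/ΣG = 0.1879.)

I ≈ 0.224 µA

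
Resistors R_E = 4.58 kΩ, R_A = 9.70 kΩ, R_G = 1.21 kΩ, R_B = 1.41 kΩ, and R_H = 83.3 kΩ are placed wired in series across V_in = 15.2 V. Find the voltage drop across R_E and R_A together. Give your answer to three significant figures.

V ≈ 2.17 V

ΣR = 4.58 + 9.70 + 1.21 + 1.41 + 83.3 = 100.2 kΩ.
R_{R_E..R_A} = 4.58 + 9.70 = 14.28 kΩ.
V = V_in · R/ΣR = 15.2 × 0.1425 = 2.166 V.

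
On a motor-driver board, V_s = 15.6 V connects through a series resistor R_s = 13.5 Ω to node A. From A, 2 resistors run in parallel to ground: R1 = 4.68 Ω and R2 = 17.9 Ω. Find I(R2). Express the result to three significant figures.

Combine the parallel branches: R_p = (1/4.68 + 1/17.9)⁻¹ = 3.710 Ω.
V_A = 15.6 × 3.710/17.21 = 3.363 V.
Branch current I = V_A/R2 = 3.363/17.9 = 0.1879 A.

I ≈ 0.188 A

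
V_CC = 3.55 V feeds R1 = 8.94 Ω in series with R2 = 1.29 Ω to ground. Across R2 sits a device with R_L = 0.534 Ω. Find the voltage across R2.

The load sits in parallel with R2, giving an effective lower resistance R2' = R2·R_L/(R2+R_L) = 0.3777 Ω.
Now apply the divider: V_out = 3.55 × 0.04053 = 0.1439 V.

V_out ≈ 0.144 V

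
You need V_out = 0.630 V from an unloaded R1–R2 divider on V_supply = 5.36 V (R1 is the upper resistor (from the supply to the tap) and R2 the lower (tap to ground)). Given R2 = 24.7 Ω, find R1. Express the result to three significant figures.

R1 ≈ 185 Ω

The divider ratio is R2/(R1+R2) = 0.630/5.36 = 0.1175.
So R1 = R2 · (V_supply/V_out − 1) = 24.7 × (5.36/0.630 − 1) = 24.7 × 7.508 = 185.4 Ω.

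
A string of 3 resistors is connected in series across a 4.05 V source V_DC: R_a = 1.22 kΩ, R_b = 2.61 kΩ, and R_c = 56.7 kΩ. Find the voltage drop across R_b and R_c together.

V ≈ 3.97 V

ΣR = 1.22 + 2.61 + 56.7 = 60.53 kΩ.
R_{R_b..R_c} = 2.61 + 56.7 = 59.31 kΩ.
By the voltage-divider rule, V = 4.05 × 59.31/60.53 = 3.968 V.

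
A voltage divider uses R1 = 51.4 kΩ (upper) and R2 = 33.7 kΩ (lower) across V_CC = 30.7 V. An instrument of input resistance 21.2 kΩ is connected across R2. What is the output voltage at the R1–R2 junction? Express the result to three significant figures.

V_out ≈ 6.20 V

First combine the lower leg with the load: R2 ‖ R_L = 13.01 kΩ.
Now apply the divider: V_out = 30.7 × 0.2020 = 6.202 V.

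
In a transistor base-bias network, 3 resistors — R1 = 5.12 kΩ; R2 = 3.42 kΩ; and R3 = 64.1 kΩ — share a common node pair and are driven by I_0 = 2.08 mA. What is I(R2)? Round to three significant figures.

I ≈ 1.21 mA

ΣG = 1/5.12 + 1/3.42 + 1/64.1 = 0.5033.
By the current-divider rule, I = I_0 · G_k/ΣG = 2.08 × 0.5809 = 1.208 mA.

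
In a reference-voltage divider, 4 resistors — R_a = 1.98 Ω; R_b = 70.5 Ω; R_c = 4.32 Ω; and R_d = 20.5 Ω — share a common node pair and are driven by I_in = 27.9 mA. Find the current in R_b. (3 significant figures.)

I ≈ 0.495 mA

ΣG = 1/1.98 + 1/70.5 + 1/4.32 + 1/20.5 = 0.7995.
R_b takes the fraction G_k/ΣG = 0.01418/0.7995 = 0.01774, so I = 27.9 × 0.01774 = 0.4950 mA.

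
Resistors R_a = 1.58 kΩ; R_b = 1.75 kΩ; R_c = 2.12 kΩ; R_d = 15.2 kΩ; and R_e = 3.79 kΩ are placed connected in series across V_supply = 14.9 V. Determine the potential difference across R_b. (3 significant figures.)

V ≈ 1.07 V

Series total: ΣR = 1.58 + 1.75 + 2.12 + 15.2 + 3.79 = 24.44 kΩ.
Voltage divider: V = V_supply · (1.750 / 24.44) = 14.9 × 0.07160 = 1.067 V.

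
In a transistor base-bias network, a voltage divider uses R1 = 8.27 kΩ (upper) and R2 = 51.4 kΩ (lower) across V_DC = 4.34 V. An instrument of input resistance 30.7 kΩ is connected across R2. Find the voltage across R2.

V_out ≈ 3.03 V

First combine the lower leg with the load: R2 ‖ R_L = 19.22 kΩ.
Then V_out = V_DC · R2'/(R1 + R2') = 4.34 × 19.22/27.49 = 3.034 V.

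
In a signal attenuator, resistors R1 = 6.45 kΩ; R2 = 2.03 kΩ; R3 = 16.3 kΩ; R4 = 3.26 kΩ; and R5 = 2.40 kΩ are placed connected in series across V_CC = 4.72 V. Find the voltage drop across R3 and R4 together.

Total series resistance ΣR = 6.45 + 2.03 + 16.3 + 3.26 + 2.40 = 30.44 kΩ.
R_{R3..R4} = 16.3 + 3.26 = 19.56 kΩ.
V = V_CC · R/ΣR = 4.72 × 0.6426 = 3.033 V.

V ≈ 3.03 V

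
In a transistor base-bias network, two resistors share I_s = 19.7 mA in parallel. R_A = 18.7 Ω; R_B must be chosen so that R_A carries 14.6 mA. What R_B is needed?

Two-branch current divider: I_A = I_s · R_B/(R_A + R_B).
14.6/19.7 = R_B/(R_A + R_B) → R_B = R_A · (0.7411)/(1 − 0.7411) = 18.7 × 2.863 = 53.53 Ω.

R_B ≈ 53.5 Ω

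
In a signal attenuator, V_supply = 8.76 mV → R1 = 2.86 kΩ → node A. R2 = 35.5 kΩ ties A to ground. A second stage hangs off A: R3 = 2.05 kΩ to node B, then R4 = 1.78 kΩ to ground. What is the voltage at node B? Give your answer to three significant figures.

V_B ≈ 2.23 mV

The second stage (R3 + R4 = 3.830 kΩ) loads node A in parallel with R2.
R2 ‖ (R3+R4) = 3.457 kΩ.
First divider: V_A = V_supply · 3.457/(2.86 + 3.457) = 4.794 mV.
Then the unloaded second divider: V_B = V_A × R4/(R3+R4) = 4.794 × 0.4648 = 2.228 mV.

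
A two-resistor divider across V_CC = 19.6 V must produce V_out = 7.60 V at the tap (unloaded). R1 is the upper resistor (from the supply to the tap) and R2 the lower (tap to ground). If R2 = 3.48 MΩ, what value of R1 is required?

R1 ≈ 5.49 MΩ

V_out/V_CC = R2/(R1+R2) = 0.3878.
So R1 = R2 · (V_CC/V_out − 1) = 3.48 × (19.6/7.60 − 1) = 3.48 × 1.579 = 5.495 MΩ.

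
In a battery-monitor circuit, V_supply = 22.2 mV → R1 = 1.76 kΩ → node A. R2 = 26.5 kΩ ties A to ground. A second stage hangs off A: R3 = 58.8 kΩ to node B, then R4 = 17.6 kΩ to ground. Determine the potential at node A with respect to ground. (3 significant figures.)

The second stage (R3 + R4 = 76.40 kΩ) loads node A in parallel with R2.
R2 ‖ (R3+R4) = 19.68 kΩ.
V_A = 22.2 × 19.68/(1.76 + 19.68) = 20.38 mV.

V_A ≈ 20.4 mV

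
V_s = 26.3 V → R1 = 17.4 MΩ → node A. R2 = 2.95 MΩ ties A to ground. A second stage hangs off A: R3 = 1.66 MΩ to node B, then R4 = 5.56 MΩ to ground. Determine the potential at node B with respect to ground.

V_B ≈ 2.18 V

The second stage (R3 + R4 = 7.220 MΩ) loads node A in parallel with R2.
R2 ‖ (R3+R4) = 2.094 MΩ.
So V_A = 26.3 × 0.1074 = 2.825 V.
Then the unloaded second divider: V_B = V_A × R4/(R3+R4) = 2.825 × 0.7701 = 2.176 V.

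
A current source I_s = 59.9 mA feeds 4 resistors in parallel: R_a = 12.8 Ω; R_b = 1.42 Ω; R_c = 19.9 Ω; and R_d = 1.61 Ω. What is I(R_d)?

I ≈ 25.6 mA

ΣG = 1/12.8 + 1/1.42 + 1/19.9 + 1/1.61 = 1.454.
Current divider: I(R_d) = I_s · G_k/ΣG = 59.9 × (0.6211/1.454) = 59.9 × 0.4273 = 25.59 mA.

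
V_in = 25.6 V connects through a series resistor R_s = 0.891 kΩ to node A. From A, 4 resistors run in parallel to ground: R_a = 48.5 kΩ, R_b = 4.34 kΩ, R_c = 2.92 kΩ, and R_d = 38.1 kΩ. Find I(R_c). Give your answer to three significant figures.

I ≈ 5.65 mA

Equivalent of the parallel group: R_p = 1.614 kΩ.
Node voltage V_A = V_in · R_p/(R_s + R_p) = 25.6 × 0.6442 = 16.49 V.
I(R_c) = V_A / R_c = 16.49/2.92 = 5.648 mA.
(Check via current divider: I_total = 10.22 mA; share G_k/ΣG = 0.5526 → same result.)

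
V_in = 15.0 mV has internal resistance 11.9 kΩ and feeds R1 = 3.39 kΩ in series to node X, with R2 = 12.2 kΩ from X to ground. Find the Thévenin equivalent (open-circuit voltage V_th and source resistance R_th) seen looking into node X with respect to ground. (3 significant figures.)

R1' = 11.9 + 3.39 = 15.29 kΩ (source resistance + R1).
V_th is the unloaded tap voltage: V_in · R2/(R1'+R2) = 15.0 × 0.4438 = 6.657 mV.
With V_in suppressed (replaced by a short), R_th = R1' ‖ R2 = (15.29 × 12.2)/(15.29 + 12.2) = 6.786 kΩ.

V_th ≈ 6.66 mV, R_th ≈ 6.79 kΩ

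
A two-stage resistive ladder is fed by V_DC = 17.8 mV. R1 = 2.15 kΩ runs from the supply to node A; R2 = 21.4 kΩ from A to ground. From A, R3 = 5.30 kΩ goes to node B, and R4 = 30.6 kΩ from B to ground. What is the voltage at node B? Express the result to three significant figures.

V_B ≈ 13.1 mV

Looking into the second stage from A: R3 + R4 = 35.90 kΩ appears in parallel with R2.
Effective lower resistance at A: R2 ‖ 35.90 = 13.41 kΩ.
First divider: V_A = V_DC · 13.41/(2.15 + 13.41) = 15.34 mV.
V_B = V_A × 0.8524 = 13.08 mV.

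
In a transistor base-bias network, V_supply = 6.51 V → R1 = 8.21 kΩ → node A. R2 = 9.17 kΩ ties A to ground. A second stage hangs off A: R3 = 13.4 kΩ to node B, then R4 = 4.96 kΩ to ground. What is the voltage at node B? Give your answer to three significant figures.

V_B ≈ 0.751 V

The second stage (R3 + R4 = 18.36 kΩ) loads node A in parallel with R2.
Effective lower resistance at A: R2 ‖ 18.36 = 6.116 kΩ.
So V_A = 6.51 × 0.4269 = 2.779 V.
Stage 2 is unloaded, so V_B = V_A · R4/(R3+R4) = 2.779 × 4.96/18.36 = 0.7508 V.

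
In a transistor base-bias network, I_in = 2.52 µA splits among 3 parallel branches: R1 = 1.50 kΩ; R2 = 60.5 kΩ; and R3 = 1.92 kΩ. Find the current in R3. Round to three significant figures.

Total conductance ΣG = 1/1.50 + 1/60.5 + 1/1.92 = 1.204 (units of 1/kΩ).
Current divider: I(R3) = I_in · G_k/ΣG = 2.52 × (0.5208/1.204) = 2.52 × 0.4326 = 1.090 µA.

I ≈ 1.09 µA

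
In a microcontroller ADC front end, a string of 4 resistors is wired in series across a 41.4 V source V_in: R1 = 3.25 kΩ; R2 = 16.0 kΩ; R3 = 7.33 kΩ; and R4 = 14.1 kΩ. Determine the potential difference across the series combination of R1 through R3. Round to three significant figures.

Series total: ΣR = 3.25 + 16.0 + 7.33 + 14.1 = 40.68 kΩ.
R_{R1..R3} = 3.25 + 16.0 + 7.33 = 26.58 kΩ.
By the voltage-divider rule, V = 41.4 × 26.58/40.68 = 27.05 V.

V ≈ 27.1 V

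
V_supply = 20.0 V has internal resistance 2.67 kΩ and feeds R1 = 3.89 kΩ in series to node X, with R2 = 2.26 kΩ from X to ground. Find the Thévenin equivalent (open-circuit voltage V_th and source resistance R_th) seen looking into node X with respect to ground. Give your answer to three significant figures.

V_th ≈ 5.12 V, R_th ≈ 1.68 kΩ

R1' = 2.67 + 3.89 = 6.560 kΩ (source resistance + R1).
V_th is the unloaded tap voltage: V_supply · R2/(R1'+R2) = 20.0 × 0.2562 = 5.125 V.
Zeroing V_supply shorts the top of R1' to ground, so R_th = R1' ‖ R2 = 1.681 kΩ.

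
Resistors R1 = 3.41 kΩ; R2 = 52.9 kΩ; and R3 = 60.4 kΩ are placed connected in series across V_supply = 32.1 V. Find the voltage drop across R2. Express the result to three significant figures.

V ≈ 14.5 V

Total series resistance ΣR = 3.41 + 52.9 + 60.4 = 116.7 kΩ.
V = V_supply · R/ΣR = 32.1 × 0.4533 = 14.55 V.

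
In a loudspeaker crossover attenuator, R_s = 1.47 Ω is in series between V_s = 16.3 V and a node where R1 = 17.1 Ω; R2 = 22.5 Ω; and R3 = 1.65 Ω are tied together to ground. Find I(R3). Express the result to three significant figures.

I ≈ 4.84 A

Equivalent of the parallel group: R_p = 1.410 Ω.
V_A by voltage divider: V_A = 16.3 × 1.410/(1.47 + 1.410) = 7.982 V.
Branch current I = V_A/R3 = 7.982/1.65 = 4.837 A.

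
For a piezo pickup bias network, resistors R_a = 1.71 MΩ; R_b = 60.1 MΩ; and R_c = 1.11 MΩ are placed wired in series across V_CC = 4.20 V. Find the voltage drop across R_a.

Series total: ΣR = 1.71 + 60.1 + 1.11 = 62.92 MΩ.
By the voltage-divider rule, V = 4.20 × 1.710/62.92 = 0.1141 V.

V ≈ 0.114 V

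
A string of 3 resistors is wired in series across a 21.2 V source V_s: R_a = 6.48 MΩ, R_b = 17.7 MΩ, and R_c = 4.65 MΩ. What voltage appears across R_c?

V ≈ 3.42 V

Total series resistance ΣR = 6.48 + 17.7 + 4.65 = 28.83 MΩ.
Voltage divider: V = V_s · (4.650 / 28.83) = 21.2 × 0.1613 = 3.419 V.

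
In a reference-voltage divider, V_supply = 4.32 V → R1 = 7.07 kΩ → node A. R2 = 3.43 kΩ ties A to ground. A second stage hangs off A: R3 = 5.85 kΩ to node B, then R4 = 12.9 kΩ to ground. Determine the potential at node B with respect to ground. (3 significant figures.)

Looking into the second stage from A: R3 + R4 = 18.75 kΩ appears in parallel with R2.
Effective lower resistance at A: R2 ‖ 18.75 = 2.900 kΩ.
So V_A = 4.32 × 0.2908 = 1.256 V.
V_B = V_A × 0.6880 = 0.8644 V.

V_B ≈ 0.864 V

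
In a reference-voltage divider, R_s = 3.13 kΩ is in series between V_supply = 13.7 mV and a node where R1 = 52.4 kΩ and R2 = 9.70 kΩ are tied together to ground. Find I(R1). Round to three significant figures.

Combine the parallel branches: R_p = (1/52.4 + 1/9.70)⁻¹ = 8.185 kΩ.
Node voltage V_A = V_supply · R_p/(R_s + R_p) = 13.7 × 0.7234 = 9.910 mV.
I(R1) = V_A / R1 = 9.910/52.4 = 0.1891 µA.

I ≈ 0.189 µA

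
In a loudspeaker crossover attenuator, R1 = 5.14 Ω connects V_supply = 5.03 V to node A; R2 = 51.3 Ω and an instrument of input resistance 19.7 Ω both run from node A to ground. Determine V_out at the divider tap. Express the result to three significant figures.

V_out ≈ 3.70 V

The load sits in parallel with R2, giving an effective lower resistance R2' = R2·R_L/(R2+R_L) = 14.23 Ω.
Then V_out = V_supply · R2'/(R1 + R2') = 5.03 × 14.23/19.37 = 3.696 V.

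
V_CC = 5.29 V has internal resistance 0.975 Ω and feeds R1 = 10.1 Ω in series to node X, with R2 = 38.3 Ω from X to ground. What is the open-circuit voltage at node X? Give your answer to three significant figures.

V_th ≈ 4.10 V

R1' = 0.975 + 10.1 = 11.07 Ω (source resistance + R1).
Open-circuit (no load on X): V_th = V_CC · R2/(R1' + R2) = 5.29 × 38.3/(11.07 + 38.3) = 4.103 V.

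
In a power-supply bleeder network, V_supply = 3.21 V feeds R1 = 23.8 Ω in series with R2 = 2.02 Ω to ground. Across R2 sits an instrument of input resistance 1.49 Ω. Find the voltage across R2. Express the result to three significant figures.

R2 ‖ R_L = (2.02 × 1.49)/(2.02 + 1.49) = 0.8575 Ω.
Now apply the divider: V_out = 3.21 × 0.03478 = 0.1116 V.

V_out ≈ 0.112 V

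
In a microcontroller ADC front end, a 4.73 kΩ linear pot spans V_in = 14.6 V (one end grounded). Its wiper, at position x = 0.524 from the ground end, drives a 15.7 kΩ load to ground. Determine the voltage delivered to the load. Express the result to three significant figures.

Lower segment x·R_p = 2.479 kΩ; upper segment (1−x)·R_p = 2.251 kΩ.
R_L loads the lower segment: effective lower R = 2.141 kΩ.
Then V_out = V_in · 2.141/(2.251 + 2.141) = 7.116 V.

V_out ≈ 7.12 V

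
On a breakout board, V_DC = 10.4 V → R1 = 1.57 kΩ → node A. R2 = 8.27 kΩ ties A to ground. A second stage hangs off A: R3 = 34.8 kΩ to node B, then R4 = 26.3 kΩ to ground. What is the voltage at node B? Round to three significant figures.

V_B ≈ 3.68 V

The second stage (R3 + R4 = 61.10 kΩ) loads node A in parallel with R2.
Effective lower resistance at A: R2 ‖ 61.10 = 7.284 kΩ.
So V_A = 10.4 × 0.8227 = 8.556 V.
Then the unloaded second divider: V_B = V_A × R4/(R3+R4) = 8.556 × 0.4304 = 3.683 V.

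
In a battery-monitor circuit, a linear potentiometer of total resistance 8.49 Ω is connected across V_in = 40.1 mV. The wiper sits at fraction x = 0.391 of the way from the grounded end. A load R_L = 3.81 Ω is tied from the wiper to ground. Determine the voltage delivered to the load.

Lower segment x·R_p = 3.320 Ω; upper segment (1−x)·R_p = 5.170 Ω.
Lower segment in parallel with the load: 3.320 ‖ 3.81 = 1.774 Ω.
Then V_out = V_in · 1.774/(5.170 + 1.774) = 10.24 mV.

V_out ≈ 10.2 mV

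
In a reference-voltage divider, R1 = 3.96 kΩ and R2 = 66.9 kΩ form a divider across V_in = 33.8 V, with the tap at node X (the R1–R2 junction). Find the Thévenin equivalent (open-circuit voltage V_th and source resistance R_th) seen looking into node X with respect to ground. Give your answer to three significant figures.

Open-circuit (no load on X): V_th = V_in · R2/(R1 + R2) = 33.8 × 66.9/(3.960 + 66.9) = 31.91 V.
With V_in suppressed (replaced by a short), R_th = R1 ‖ R2 = (3.960 × 66.9)/(3.960 + 66.9) = 3.739 kΩ.

V_th ≈ 31.9 V, R_th ≈ 3.74 kΩ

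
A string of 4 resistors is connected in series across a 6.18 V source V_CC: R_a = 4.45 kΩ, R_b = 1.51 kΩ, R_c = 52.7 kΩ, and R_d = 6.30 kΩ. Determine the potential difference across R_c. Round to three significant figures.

V ≈ 5.01 V

Series total: ΣR = 4.45 + 1.51 + 52.7 + 6.30 = 64.96 kΩ.
By the voltage-divider rule, V = 6.18 × 52.70/64.96 = 5.014 V.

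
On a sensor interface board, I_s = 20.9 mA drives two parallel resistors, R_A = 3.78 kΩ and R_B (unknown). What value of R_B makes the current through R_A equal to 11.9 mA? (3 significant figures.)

In a two-way split, I_A/I_s = R_B/(R_A + R_B).
With f = 0.5694, R_B = R_A · f/(1−f) = 3.78 × 1.322 = 4.998 kΩ.

R_B ≈ 5.00 kΩ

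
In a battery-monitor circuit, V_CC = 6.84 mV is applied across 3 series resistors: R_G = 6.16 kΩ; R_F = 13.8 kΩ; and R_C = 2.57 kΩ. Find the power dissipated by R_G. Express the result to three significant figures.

P ≈ 0.568 nW

The common current is I = 6.84/22.53 = 0.3036 µA.
P = I²R = 0.09217 × 6.16 = 0.5678 nW.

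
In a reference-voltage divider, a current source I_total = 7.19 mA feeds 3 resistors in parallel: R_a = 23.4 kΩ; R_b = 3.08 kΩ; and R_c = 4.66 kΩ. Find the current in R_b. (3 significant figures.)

I ≈ 4.01 mA

Total conductance ΣG = 1/23.4 + 1/3.08 + 1/4.66 = 0.5820 (units of 1/kΩ).
R_b takes the fraction G_k/ΣG = 0.3247/0.5820 = 0.5579, so I = 7.19 × 0.5579 = 4.011 mA.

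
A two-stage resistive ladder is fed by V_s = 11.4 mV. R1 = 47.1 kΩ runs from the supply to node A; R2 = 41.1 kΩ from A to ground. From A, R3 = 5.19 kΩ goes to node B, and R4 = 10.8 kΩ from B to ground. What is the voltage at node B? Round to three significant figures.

The second stage (R3 + R4 = 15.99 kΩ) loads node A in parallel with R2.
Effective lower resistance at A: R2 ‖ 15.99 = 11.51 kΩ.
First divider: V_A = V_s · 11.51/(47.1 + 11.51) = 2.239 mV.
Stage 2 is unloaded, so V_B = V_A · R4/(R3+R4) = 2.239 × 10.8/15.99 = 1.512 mV.

V_B ≈ 1.51 mV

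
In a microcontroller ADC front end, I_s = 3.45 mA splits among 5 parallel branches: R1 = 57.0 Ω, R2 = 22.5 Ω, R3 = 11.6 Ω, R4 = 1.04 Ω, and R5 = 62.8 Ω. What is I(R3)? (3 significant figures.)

I ≈ 0.264 mA

Total conductance ΣG = 1/57.0 + 1/22.5 + 1/11.6 + 1/1.04 + 1/62.8 = 1.126 (units of 1/Ω).
Current divider: I(R3) = I_s · G_k/ΣG = 3.45 × (0.08621/1.126) = 3.45 × 0.07658 = 0.2642 mA.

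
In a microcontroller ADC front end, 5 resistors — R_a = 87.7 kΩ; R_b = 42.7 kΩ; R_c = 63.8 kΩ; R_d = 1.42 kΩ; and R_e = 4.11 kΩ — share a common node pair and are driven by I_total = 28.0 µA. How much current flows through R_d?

Total conductance ΣG = 1/87.7 + 1/42.7 + 1/63.8 + 1/1.42 + 1/4.11 = 0.9980 (units of 1/kΩ).
Current divider: I(R_d) = I_total · G_k/ΣG = 28.0 × (0.7042/0.9980) = 28.0 × 0.7056 = 19.76 µA.

I ≈ 19.8 µA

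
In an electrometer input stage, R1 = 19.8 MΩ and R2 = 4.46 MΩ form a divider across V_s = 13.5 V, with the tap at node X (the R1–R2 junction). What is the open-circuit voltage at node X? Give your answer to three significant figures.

V_th ≈ 2.48 V

V_th is the unloaded tap voltage: V_s · R2/(R1+R2) = 13.5 × 0.1838 = 2.482 V.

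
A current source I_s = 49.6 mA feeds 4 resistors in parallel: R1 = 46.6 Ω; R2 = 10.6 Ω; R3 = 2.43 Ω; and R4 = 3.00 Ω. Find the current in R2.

Total conductance ΣG = 1/46.6 + 1/10.6 + 1/2.43 + 1/3.00 = 0.8607 (units of 1/Ω).
Current divider: I(R2) = I_s · G_k/ΣG = 49.6 × (0.09434/0.8607) = 49.6 × 0.1096 = 5.437 mA.

I ≈ 5.44 mA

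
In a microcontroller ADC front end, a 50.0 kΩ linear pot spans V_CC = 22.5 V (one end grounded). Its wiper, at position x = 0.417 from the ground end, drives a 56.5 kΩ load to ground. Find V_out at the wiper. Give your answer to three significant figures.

The pot divides into 29.15 kΩ above the wiper and 20.85 kΩ below.
(x·R_p) ‖ R_L = 15.23 kΩ.
Loaded-divider output: V_out = 22.5 × 0.3432 = 7.721 V.

V_out ≈ 7.72 V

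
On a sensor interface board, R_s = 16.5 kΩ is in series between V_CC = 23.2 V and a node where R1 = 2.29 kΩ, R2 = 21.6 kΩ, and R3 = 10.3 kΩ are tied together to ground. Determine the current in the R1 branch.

Combine the parallel branches: R_p = (1/2.29 + 1/21.6 + 1/10.3)⁻¹ = 1.724 kΩ.
V_A by voltage divider: V_A = 23.2 × 1.724/(16.5 + 1.724) = 2.195 V.
I(R1) = V_A / R1 = 2.195/2.29 = 0.9584 mA.
(Check via current divider: I_total = 1.273 mA; share G_k/ΣG = 0.7528 → same result.)

I ≈ 0.958 mA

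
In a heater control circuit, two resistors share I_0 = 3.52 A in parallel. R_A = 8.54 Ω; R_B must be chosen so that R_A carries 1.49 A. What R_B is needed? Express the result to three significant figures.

R_B ≈ 6.27 Ω

Two-branch current divider: I_A = I_0 · R_B/(R_A + R_B).
With f = 0.4233, R_B = R_A · f/(1−f) = 8.54 × 0.7340 = 6.268 Ω.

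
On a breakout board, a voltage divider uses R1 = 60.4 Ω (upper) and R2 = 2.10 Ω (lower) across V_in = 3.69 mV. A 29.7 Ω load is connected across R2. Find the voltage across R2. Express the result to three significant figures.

V_out ≈ 0.116 mV

R2 ‖ R_L = (2.10 × 29.7)/(2.10 + 29.7) = 1.961 Ω.
Then V_out = V_in · R2'/(R1 + R2') = 3.69 × 1.961/62.36 = 0.1161 mV.
(Unloaded it would be 0.124 mV; the load pulls it down.)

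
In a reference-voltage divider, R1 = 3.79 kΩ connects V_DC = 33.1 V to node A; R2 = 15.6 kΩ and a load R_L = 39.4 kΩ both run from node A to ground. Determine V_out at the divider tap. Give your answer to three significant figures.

V_out ≈ 24.7 V

First combine the lower leg with the load: R2 ‖ R_L = 11.18 kΩ.
Now apply the divider: V_out = 33.1 × 0.7467 = 24.72 V.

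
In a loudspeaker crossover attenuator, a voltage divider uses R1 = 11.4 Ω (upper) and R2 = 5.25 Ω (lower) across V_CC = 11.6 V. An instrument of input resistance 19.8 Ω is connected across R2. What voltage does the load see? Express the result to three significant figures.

R2 ‖ R_L = (5.25 × 19.8)/(5.25 + 19.8) = 4.150 Ω.
Then V_out = V_CC · R2'/(R1 + R2') = 11.6 × 4.150/15.55 = 3.096 V.

V_out ≈ 3.10 V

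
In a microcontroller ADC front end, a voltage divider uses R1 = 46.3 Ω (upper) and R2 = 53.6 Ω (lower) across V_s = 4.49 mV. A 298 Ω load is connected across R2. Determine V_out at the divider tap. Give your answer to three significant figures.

V_out ≈ 2.22 mV

R2 ‖ R_L = (53.6 × 298)/(53.6 + 298) = 45.43 Ω.
Now apply the divider: V_out = 4.49 × 0.4953 = 2.224 mV.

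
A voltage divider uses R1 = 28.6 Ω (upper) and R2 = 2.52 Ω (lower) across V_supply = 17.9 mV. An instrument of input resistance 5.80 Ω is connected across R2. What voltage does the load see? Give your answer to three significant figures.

V_out ≈ 1.04 mV

First combine the lower leg with the load: R2 ‖ R_L = 1.757 Ω.
Now apply the divider: V_out = 17.9 × 0.05787 = 1.036 mV.
(Unloaded it would be 1.45 mV; the load pulls it down.)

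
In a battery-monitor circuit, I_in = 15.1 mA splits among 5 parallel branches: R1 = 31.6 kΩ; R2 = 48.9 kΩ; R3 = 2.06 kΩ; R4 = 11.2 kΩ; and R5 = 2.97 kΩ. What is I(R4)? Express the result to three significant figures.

I ≈ 1.40 mA

Conductances: ΣG = 1/31.6 + 1/48.9 + 1/2.06 + 1/11.2 + 1/2.97 = 0.9635 (1/kΩ).
By the current-divider rule, I = I_in · G_k/ΣG = 15.1 × 0.09267 = 1.399 mA.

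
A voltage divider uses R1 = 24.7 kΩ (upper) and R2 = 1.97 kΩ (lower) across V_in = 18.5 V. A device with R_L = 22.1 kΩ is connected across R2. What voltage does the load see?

V_out ≈ 1.26 V

R2 ‖ R_L = (1.97 × 22.1)/(1.97 + 22.1) = 1.809 kΩ.
Then V_out = V_in · R2'/(R1 + R2') = 18.5 × 1.809/26.51 = 1.262 V.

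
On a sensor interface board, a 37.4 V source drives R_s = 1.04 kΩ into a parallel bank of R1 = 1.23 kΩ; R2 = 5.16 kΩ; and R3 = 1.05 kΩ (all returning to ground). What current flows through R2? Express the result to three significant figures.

I ≈ 2.39 mA

Parallel bank: R_p = 1/(1/1.23 + 1/5.16 + 1/1.05) = 0.5104 kΩ.
V_A by voltage divider: V_A = 37.4 × 0.5104/(1.04 + 0.5104) = 12.31 V.
Branch current I = V_A/R2 = 12.31/5.16 = 2.386 mA.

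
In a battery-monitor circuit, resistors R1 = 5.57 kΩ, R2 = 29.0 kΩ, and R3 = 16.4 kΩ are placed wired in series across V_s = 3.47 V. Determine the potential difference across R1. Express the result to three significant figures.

Series total: ΣR = 5.57 + 29.0 + 16.4 = 50.97 kΩ.
By the voltage-divider rule, V = 3.47 × 5.570/50.97 = 0.3792 V.

V ≈ 0.379 V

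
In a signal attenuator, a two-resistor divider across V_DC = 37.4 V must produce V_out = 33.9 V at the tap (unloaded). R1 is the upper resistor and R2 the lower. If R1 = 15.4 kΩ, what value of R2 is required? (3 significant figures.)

R2 ≈ 149 kΩ

Required fraction k = V_out/V_DC = 0.9064.
So R2 = R1 · V_out/(V_DC − V_out) = 15.4 × 33.9/(37.4 − 33.9) = 15.4 × 9.686 = 149.2 kΩ.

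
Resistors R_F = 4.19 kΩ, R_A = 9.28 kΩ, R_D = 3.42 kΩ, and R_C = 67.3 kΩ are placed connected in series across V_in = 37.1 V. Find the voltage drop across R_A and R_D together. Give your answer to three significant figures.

V ≈ 5.60 V

Series total: ΣR = 4.19 + 9.28 + 3.42 + 67.3 = 84.19 kΩ.
R_{R_A..R_D} = 9.28 + 3.42 = 12.70 kΩ.
By the voltage-divider rule, V = 37.1 × 12.70/84.19 = 5.597 V.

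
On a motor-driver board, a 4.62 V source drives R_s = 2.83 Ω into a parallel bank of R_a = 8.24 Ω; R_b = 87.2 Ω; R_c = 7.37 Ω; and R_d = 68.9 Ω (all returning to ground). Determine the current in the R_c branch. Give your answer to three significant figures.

I ≈ 0.348 A

Equivalent of the parallel group: R_p = 3.533 Ω.
V_A = 4.62 × 3.533/6.363 = 2.565 V.
Branch current I = V_A/R_c = 2.565/7.37 = 0.3481 A.
(Check via current divider: I_total = 0.7260 A; share G_k/ΣG = 0.4794 → same result.)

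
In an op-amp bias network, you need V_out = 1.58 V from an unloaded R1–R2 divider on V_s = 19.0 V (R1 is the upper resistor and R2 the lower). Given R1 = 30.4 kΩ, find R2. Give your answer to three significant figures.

Required fraction k = V_out/V_s = 0.08316.
R2 = R1 · 0.08316/(1 − 0.08316) = 2.757 kΩ.

R2 ≈ 2.76 kΩ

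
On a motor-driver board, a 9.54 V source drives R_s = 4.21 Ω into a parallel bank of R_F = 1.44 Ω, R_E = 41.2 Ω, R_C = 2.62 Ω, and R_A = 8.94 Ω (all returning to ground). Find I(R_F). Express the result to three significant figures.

I ≈ 1.09 A

Combine the parallel branches: R_p = (1/1.44 + 1/41.2 + 1/2.62 + 1/8.94)⁻¹ = 0.8249 Ω.
V_A by voltage divider: V_A = 9.54 × 0.8249/(4.21 + 0.8249) = 1.563 V.
Branch current I = V_A/R_F = 1.563/1.44 = 1.085 A.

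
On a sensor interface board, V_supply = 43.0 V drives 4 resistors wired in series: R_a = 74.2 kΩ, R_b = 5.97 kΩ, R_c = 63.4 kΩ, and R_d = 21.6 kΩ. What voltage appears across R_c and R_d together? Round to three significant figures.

V ≈ 22.1 V

ΣR = 74.2 + 5.97 + 63.4 + 21.6 = 165.2 kΩ.
R_{R_c..R_d} = 63.4 + 21.6 = 85.00 kΩ.
V = V_supply · R/ΣR = 43.0 × 0.5146 = 22.13 V.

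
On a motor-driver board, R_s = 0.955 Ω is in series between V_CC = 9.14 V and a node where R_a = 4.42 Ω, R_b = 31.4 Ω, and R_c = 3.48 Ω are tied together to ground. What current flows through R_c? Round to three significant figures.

Equivalent of the parallel group: R_p = 1.833 Ω.
V_A by voltage divider: V_A = 9.14 × 1.833/(0.955 + 1.833) = 6.010 V.
Branch current I = V_A/R_c = 6.010/3.48 = 1.727 A.

I ≈ 1.73 A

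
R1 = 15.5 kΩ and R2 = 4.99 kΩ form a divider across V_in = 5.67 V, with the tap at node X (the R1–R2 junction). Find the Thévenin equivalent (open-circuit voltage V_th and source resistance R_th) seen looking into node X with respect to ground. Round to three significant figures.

V_th is the unloaded tap voltage: V_in · R2/(R1+R2) = 5.67 × 0.2435 = 1.381 V.
Zeroing V_in shorts the top of R1 to ground, so R_th = R1 ‖ R2 = 3.775 kΩ.

V_th ≈ 1.38 V, R_th ≈ 3.77 kΩ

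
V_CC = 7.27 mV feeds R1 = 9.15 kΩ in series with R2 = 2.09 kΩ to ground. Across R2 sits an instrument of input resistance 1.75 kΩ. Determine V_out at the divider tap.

V_out ≈ 0.685 mV

First combine the lower leg with the load: R2 ‖ R_L = 0.9525 kΩ.
Voltage divider with the loaded lower leg: V_out = 7.27 × 0.9525/(9.15 + 0.9525) = 7.27 × 0.09428 = 0.6854 mV.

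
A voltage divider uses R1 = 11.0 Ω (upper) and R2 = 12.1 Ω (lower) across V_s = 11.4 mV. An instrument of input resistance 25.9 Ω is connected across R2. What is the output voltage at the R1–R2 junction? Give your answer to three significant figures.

The load sits in parallel with R2, giving an effective lower resistance R2' = R2·R_L/(R2+R_L) = 8.247 Ω.
Now apply the divider: V_out = 11.4 × 0.4285 = 4.885 mV.
(Unloaded it would be 5.97 mV; the load pulls it down.)

V_out ≈ 4.88 mV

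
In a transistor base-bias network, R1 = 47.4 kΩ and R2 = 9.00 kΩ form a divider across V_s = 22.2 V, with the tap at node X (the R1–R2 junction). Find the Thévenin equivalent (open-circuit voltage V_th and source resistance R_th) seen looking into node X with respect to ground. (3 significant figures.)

V_th is the unloaded tap voltage: V_s · R2/(R1+R2) = 22.2 × 0.1596 = 3.543 V.
Looking into X with the source shorted: R_th = R1·R2/(R1+R2) = 47.40 × 9.00/56.40 = 7.564 kΩ.

V_th ≈ 3.54 V, R_th ≈ 7.56 kΩ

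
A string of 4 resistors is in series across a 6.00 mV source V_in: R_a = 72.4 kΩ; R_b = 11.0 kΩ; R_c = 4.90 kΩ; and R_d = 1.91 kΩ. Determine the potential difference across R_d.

Series total: ΣR = 72.4 + 11.0 + 4.90 + 1.91 = 90.21 kΩ.
Voltage divider: V = V_in · (1.910 / 90.21) = 6.00 × 0.02117 = 0.1270 mV.

V ≈ 0.127 mV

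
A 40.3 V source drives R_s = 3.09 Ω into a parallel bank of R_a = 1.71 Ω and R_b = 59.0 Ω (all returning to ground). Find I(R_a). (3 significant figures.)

Parallel bank: R_p = 1/(1/1.71 + 1/59.0) = 1.662 Ω.
V_A by voltage divider: V_A = 40.3 × 1.662/(3.09 + 1.662) = 14.09 V.
Branch current I = V_A/R_a = 14.09/1.71 = 8.242 A.

I ≈ 8.24 A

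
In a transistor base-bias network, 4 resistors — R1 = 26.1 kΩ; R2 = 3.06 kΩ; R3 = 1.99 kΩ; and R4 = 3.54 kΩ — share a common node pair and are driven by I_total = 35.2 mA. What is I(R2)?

I ≈ 10.0 mA

Total conductance ΣG = 1/26.1 + 1/3.06 + 1/1.99 + 1/3.54 = 1.150 (units of 1/kΩ).
By the current-divider rule, I = I_total · G_k/ΣG = 35.2 × 0.2841 = 10.00 mA.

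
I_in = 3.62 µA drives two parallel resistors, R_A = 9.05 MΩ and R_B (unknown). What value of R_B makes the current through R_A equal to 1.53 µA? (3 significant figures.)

The fraction through R_A equals R_B/(R_A+R_B).
1.53/3.62 = R_B/(R_A + R_B) → R_B = R_A · (0.4227)/(1 − 0.4227) = 9.05 × 0.7321 = 6.625 MΩ.

R_B ≈ 6.63 MΩ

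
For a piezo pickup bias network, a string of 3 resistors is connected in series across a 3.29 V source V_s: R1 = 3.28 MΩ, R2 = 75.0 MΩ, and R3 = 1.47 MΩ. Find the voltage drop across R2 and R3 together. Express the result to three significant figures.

Series total: ΣR = 3.28 + 75.0 + 1.47 = 79.75 MΩ.
R_{R2..R3} = 75.0 + 1.47 = 76.47 MΩ.
By the voltage-divider rule, V = 3.29 × 76.47/79.75 = 3.155 V.

V ≈ 3.15 V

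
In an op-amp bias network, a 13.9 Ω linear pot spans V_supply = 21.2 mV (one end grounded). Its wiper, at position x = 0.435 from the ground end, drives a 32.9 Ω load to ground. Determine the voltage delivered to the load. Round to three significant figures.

V_out ≈ 8.35 mV

The pot divides into 7.853 Ω above the wiper and 6.046 Ω below.
R_L loads the lower segment: effective lower R = 5.108 Ω.
Then V_out = V_supply · 5.108/(7.853 + 5.108) = 8.354 mV.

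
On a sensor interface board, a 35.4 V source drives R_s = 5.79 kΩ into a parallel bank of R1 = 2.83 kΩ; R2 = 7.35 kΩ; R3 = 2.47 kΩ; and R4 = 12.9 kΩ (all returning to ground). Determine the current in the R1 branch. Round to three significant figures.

Equivalent of the parallel group: R_p = 1.029 kΩ.
Node voltage V_A = V_in · R_p/(R_s + R_p) = 35.4 × 0.1509 = 5.342 V.
Branch current I = V_A/R1 = 5.342/2.83 = 1.888 mA.

I ≈ 1.89 mA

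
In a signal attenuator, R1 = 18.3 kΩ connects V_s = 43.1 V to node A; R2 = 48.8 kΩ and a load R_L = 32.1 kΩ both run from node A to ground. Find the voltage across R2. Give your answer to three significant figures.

V_out ≈ 22.2 V

R2 ‖ R_L = (48.8 × 32.1)/(48.8 + 32.1) = 19.36 kΩ.
Then V_out = V_s · R2'/(R1 + R2') = 43.1 × 19.36/37.66 = 22.16 V.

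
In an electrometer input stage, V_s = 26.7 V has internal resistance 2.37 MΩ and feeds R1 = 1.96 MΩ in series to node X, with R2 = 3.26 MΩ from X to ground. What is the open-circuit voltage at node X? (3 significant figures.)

R1' = 2.37 + 1.96 = 4.330 MΩ (source resistance + R1).
V_th is the unloaded tap voltage: V_s · R2/(R1'+R2) = 26.7 × 0.4295 = 11.47 V.

V_th ≈ 11.5 V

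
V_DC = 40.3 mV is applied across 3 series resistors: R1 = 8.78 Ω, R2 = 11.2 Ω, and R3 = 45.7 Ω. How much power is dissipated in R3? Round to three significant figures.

ΣR = 65.68 Ω → I = 40.3/65.68 = 0.6136 mA.
P(R3) = I²·R3 = (0.6136)² × 45.7 = 17.21 µW.

P ≈ 17.2 µW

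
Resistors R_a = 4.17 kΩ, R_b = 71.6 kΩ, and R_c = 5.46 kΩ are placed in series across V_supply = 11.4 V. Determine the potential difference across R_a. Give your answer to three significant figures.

Total series resistance ΣR = 4.17 + 71.6 + 5.46 = 81.23 kΩ.
By the voltage-divider rule, V = 11.4 × 4.170/81.23 = 0.5852 V.

V ≈ 0.585 V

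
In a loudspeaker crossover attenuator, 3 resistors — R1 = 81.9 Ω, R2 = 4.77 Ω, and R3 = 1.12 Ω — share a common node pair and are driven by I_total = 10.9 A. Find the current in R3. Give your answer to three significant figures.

I ≈ 8.73 A

Conductances: ΣG = 1/81.9 + 1/4.77 + 1/1.12 = 1.115 (1/Ω).
By the current-divider rule, I = I_total · G_k/ΣG = 10.9 × 0.8010 = 8.731 A.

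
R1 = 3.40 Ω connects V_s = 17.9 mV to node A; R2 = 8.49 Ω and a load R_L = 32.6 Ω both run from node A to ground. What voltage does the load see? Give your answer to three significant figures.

R2 ‖ R_L = (8.49 × 32.6)/(8.49 + 32.6) = 6.736 Ω.
Now apply the divider: V_out = 17.9 × 0.6646 = 11.90 mV.

V_out ≈ 11.9 mV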